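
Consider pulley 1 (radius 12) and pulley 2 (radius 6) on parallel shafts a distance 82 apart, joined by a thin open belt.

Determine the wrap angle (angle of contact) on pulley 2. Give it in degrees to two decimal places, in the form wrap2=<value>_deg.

wrap2=171.61_deg

open belt: β = asin((r2−r1)/C) = asin(-6/82) = -4.1961°
wrap1 = π − 2β = 188.3922°
wrap2 = π + 2β = 171.6078°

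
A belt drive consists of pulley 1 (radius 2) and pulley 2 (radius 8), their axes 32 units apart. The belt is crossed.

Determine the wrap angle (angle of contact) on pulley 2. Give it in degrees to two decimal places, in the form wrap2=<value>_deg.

crossed belt: β = asin((r1+r2)/C) = asin(10/32) = 18.2100°
wrap1 = wrap2 = π + 2β = 216.4199°

wrap2=216.42_deg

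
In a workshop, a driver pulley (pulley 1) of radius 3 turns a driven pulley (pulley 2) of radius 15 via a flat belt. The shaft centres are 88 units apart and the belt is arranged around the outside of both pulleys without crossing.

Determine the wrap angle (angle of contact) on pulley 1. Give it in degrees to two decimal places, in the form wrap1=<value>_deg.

open belt: β = asin((r2−r1)/C) = asin(12/88) = 7.8375°
wrap1 = π − 2β = 164.3250°
wrap2 = π + 2β = 195.6750°

wrap1=164.33_deg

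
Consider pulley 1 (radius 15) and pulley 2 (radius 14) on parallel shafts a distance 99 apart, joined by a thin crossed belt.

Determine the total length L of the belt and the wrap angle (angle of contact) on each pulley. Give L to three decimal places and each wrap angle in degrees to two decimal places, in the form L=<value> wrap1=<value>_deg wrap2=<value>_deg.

crossed belt: β = asin((r1+r2)/C) = asin(29/99) = 17.0334°
wrap1 = wrap2 = π + 2β = 214.0668°
tangent length = C·cosβ = 94.6573
L = (r1+r2)·wrap + 2·C·cosβ = 29·3.7362 + 2·94.6573 = 297.6635

L=297.664 wrap1=214.07_deg wrap2=214.07_deg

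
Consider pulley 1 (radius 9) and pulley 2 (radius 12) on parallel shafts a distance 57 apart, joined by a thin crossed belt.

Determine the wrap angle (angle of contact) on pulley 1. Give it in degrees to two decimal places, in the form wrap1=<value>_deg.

wrap1=223.24_deg

crossed belt: β = asin((r1+r2)/C) = asin(21/57) = 21.6183°
wrap1 = wrap2 = π + 2β = 223.2365°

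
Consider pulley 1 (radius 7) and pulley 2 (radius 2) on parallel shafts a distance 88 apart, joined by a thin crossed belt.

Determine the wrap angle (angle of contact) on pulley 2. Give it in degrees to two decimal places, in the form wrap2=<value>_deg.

wrap2=191.74_deg

crossed belt: β = asin((r1+r2)/C) = asin(9/88) = 5.8701°
wrap1 = wrap2 = π + 2β = 191.7401°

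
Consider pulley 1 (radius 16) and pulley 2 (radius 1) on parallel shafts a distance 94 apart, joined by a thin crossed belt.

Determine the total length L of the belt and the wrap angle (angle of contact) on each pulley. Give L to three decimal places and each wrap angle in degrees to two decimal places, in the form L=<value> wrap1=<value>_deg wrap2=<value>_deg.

crossed belt: β = asin((r1+r2)/C) = asin(17/94) = 10.4193°
wrap1 = wrap2 = π + 2β = 200.8387°
tangent length = C·cosβ = 92.4500
L = (r1+r2)·wrap + 2·C·cosβ = 17·3.5053 + 2·92.4500 = 244.4900

L=244.490 wrap1=200.84_deg wrap2=200.84_deg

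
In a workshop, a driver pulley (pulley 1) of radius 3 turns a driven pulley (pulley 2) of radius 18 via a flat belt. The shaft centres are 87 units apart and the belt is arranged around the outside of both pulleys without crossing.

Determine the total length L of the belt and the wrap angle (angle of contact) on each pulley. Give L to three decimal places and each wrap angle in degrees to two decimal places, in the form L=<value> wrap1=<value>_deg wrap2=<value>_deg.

L=242.566 wrap1=160.14_deg wrap2=199.86_deg

open belt: β = asin((r2−r1)/C) = asin(15/87) = 9.9282°
wrap1 = π − 2β = 160.1436°
wrap2 = π + 2β = 199.8564°
tangent length = C·cosβ = 85.6971
L = r1·wrap1 + r2·wrap2 + 2·C·cosβ = 3·2.7950 + 18·3.4882 + 2·85.6971 = 242.5661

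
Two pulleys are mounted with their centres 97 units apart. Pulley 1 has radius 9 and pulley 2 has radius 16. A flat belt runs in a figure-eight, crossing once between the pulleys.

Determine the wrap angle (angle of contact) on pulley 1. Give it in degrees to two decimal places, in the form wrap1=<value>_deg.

crossed belt: β = asin((r1+r2)/C) = asin(25/97) = 14.9355°
wrap1 = wrap2 = π + 2β = 209.8711°

wrap1=209.87_deg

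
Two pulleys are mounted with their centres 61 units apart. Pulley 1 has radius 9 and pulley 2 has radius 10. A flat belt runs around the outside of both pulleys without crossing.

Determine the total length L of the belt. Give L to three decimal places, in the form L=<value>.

open belt: β = asin((r2−r1)/C) = asin(1/61) = 0.9393°
wrap1 = π − 2β = 178.1214°
wrap2 = π + 2β = 181.8786°
tangent length = C·cosβ = 60.9918
L = r1·wrap1 + r2·wrap2 + 2·C·cosβ = 9·3.1088 + 10·3.1744 + 2·60.9918 = 181.7067

L=181.707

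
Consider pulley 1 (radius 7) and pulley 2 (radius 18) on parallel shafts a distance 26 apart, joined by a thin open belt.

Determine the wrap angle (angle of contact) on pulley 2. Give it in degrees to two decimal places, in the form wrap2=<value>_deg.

wrap2=230.06_deg

open belt: β = asin((r2−r1)/C) = asin(11/26) = 25.0290°
wrap1 = π − 2β = 129.9420°
wrap2 = π + 2β = 230.0580°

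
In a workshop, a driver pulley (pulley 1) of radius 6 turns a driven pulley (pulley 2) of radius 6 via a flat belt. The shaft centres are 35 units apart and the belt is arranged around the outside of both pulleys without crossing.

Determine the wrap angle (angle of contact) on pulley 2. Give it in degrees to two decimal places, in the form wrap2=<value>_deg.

wrap2=180.00_deg

open belt: β = asin((r2−r1)/C) = asin(0/35) = 0.0000°
wrap1 = π − 2β = 180.0000°
wrap2 = π + 2β = 180.0000°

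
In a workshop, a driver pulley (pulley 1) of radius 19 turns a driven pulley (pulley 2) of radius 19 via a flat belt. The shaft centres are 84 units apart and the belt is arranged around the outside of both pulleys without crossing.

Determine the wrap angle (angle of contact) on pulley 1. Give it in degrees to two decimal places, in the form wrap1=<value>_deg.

wrap1=180.00_deg

open belt: β = asin((r2−r1)/C) = asin(0/84) = 0.0000°
wrap1 = π − 2β = 180.0000°
wrap2 = π + 2β = 180.0000°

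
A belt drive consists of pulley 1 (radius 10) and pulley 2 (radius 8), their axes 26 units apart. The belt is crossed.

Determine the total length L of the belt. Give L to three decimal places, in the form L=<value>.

crossed belt: β = asin((r1+r2)/C) = asin(18/26) = 43.8131°
wrap1 = wrap2 = π + 2β = 267.6261°
tangent length = C·cosβ = 18.7617
L = (r1+r2)·wrap + 2·C·cosβ = 18·4.6710 + 2·18.7617 = 121.6006

L=121.601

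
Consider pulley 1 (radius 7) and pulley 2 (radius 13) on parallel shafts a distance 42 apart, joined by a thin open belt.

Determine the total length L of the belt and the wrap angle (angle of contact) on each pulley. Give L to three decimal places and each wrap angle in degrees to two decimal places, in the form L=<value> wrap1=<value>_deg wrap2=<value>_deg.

L=147.690 wrap1=163.57_deg wrap2=196.43_deg

open belt: β = asin((r2−r1)/C) = asin(6/42) = 8.2132°
wrap1 = π − 2β = 163.5736°
wrap2 = π + 2β = 196.4264°
tangent length = C·cosβ = 41.5692
L = r1·wrap1 + r2·wrap2 + 2·C·cosβ = 7·2.8549 + 13·3.4283 + 2·41.5692 = 147.6905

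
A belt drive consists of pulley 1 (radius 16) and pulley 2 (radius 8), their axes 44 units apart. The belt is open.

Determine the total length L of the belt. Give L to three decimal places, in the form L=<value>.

open belt: β = asin((r2−r1)/C) = asin(-8/44) = -10.4757°
wrap1 = π − 2β = 200.9514°
wrap2 = π + 2β = 159.0486°
tangent length = C·cosβ = 43.2666
L = r1·wrap1 + r2·wrap2 + 2·C·cosβ = 16·3.5073 + 8·2.7759 + 2·43.2666 = 164.8568

L=164.857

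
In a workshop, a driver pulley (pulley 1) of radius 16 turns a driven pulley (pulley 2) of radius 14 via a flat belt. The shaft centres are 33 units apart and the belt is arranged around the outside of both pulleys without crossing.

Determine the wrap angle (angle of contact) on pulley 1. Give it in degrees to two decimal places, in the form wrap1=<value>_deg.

wrap1=186.95_deg

open belt: β = asin((r2−r1)/C) = asin(-2/33) = -3.4746°
wrap1 = π − 2β = 186.9492°
wrap2 = π + 2β = 173.0508°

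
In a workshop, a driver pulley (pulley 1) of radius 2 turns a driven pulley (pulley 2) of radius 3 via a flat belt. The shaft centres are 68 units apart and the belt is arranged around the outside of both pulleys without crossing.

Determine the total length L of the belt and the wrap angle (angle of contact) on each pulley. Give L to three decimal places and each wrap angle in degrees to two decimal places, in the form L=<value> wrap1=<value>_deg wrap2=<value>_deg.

open belt: β = asin((r2−r1)/C) = asin(1/68) = 0.8426°
wrap1 = π − 2β = 178.3148°
wrap2 = π + 2β = 181.6852°
tangent length = C·cosβ = 67.9926
L = r1·wrap1 + r2·wrap2 + 2·C·cosβ = 2·3.1122 + 3·3.1710 + 2·67.9926 = 151.7227

L=151.723 wrap1=178.31_deg wrap2=181.69_deg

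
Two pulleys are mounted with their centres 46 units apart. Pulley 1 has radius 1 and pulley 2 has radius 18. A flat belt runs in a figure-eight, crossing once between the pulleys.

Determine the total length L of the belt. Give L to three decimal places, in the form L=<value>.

L=159.656

crossed belt: β = asin((r1+r2)/C) = asin(19/46) = 24.3962°
wrap1 = wrap2 = π + 2β = 228.7923°
tangent length = C·cosβ = 41.8927
L = (r1+r2)·wrap + 2·C·cosβ = 19·3.9932 + 2·41.8927 = 159.6559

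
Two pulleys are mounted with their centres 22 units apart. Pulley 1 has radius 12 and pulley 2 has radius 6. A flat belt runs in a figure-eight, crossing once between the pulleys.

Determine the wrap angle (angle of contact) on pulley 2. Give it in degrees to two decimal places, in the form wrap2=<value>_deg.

crossed belt: β = asin((r1+r2)/C) = asin(18/22) = 54.9032°
wrap1 = wrap2 = π + 2β = 289.8064°

wrap2=289.81_deg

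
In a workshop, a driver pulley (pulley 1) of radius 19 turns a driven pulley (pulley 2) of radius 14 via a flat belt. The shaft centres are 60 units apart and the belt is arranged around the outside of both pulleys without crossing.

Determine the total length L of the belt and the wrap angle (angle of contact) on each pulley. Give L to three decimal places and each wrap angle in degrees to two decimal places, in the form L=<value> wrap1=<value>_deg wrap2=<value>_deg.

L=224.089 wrap1=189.56_deg wrap2=170.44_deg

open belt: β = asin((r2−r1)/C) = asin(-5/60) = -4.7802°
wrap1 = π − 2β = 189.5604°
wrap2 = π + 2β = 170.4396°
tangent length = C·cosβ = 59.7913
L = r1·wrap1 + r2·wrap2 + 2·C·cosβ = 19·3.3085 + 14·2.9747 + 2·59.7913 = 224.0895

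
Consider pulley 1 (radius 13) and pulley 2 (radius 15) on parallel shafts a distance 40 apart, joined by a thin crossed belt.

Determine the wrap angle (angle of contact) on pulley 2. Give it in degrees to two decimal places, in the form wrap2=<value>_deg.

wrap2=268.85_deg

crossed belt: β = asin((r1+r2)/C) = asin(28/40) = 44.4270°
wrap1 = wrap2 = π + 2β = 268.8540°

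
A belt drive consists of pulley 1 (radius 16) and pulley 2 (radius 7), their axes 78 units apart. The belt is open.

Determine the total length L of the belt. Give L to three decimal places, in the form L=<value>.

open belt: β = asin((r2−r1)/C) = asin(-9/78) = -6.6258°
wrap1 = π − 2β = 193.2516°
wrap2 = π + 2β = 166.7484°
tangent length = C·cosβ = 77.4790
L = r1·wrap1 + r2·wrap2 + 2·C·cosβ = 16·3.3729 + 7·2.9103 + 2·77.4790 = 229.2962

L=229.296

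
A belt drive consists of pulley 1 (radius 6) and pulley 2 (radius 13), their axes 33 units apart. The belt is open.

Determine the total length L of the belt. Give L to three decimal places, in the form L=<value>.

open belt: β = asin((r2−r1)/C) = asin(7/33) = 12.2467°
wrap1 = π − 2β = 155.5066°
wrap2 = π + 2β = 204.4934°
tangent length = C·cosβ = 32.2490
L = r1·wrap1 + r2·wrap2 + 2·C·cosβ = 6·2.7141 + 13·3.5691 + 2·32.2490 = 127.1808

L=127.181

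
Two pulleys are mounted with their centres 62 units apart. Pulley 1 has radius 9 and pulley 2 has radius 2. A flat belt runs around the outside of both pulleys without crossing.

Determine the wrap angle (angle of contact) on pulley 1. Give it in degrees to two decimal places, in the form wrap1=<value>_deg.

wrap1=192.97_deg

open belt: β = asin((r2−r1)/C) = asin(-7/62) = -6.4827°
wrap1 = π − 2β = 192.9654°
wrap2 = π + 2β = 167.0346°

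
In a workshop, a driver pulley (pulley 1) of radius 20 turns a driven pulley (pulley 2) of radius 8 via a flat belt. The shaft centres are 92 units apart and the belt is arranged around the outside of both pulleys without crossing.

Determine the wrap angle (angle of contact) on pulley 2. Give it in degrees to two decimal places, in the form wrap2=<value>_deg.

wrap2=165.01_deg

open belt: β = asin((r2−r1)/C) = asin(-12/92) = -7.4947°
wrap1 = π − 2β = 194.9894°
wrap2 = π + 2β = 165.0106°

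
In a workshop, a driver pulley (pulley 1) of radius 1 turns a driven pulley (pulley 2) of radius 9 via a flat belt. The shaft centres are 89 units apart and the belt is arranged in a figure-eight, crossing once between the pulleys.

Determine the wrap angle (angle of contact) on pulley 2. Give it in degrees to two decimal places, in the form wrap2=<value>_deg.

crossed belt: β = asin((r1+r2)/C) = asin(10/89) = 6.4514°
wrap1 = wrap2 = π + 2β = 192.9027°

wrap2=192.90_deg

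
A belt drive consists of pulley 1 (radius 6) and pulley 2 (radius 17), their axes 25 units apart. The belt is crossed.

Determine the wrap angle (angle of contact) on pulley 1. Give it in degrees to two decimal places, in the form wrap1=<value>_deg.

wrap1=313.85_deg

crossed belt: β = asin((r1+r2)/C) = asin(23/25) = 66.9261°
wrap1 = wrap2 = π + 2β = 313.8522°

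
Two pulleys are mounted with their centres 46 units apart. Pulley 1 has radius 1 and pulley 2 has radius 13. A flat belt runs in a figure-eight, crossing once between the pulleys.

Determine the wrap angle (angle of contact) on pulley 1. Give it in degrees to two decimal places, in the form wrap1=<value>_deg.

crossed belt: β = asin((r1+r2)/C) = asin(14/46) = 17.7189°
wrap1 = wrap2 = π + 2β = 215.4379°

wrap1=215.44_deg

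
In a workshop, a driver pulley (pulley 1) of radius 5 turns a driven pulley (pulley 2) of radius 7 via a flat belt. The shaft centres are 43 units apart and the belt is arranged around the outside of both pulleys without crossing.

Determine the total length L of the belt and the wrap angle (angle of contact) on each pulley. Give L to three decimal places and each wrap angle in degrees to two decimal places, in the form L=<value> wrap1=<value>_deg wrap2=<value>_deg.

L=123.792 wrap1=174.67_deg wrap2=185.33_deg

open belt: β = asin((r2−r1)/C) = asin(2/43) = 2.6659°
wrap1 = π − 2β = 174.6682°
wrap2 = π + 2β = 185.3318°
tangent length = C·cosβ = 42.9535
L = r1·wrap1 + r2·wrap2 + 2·C·cosβ = 5·3.0485 + 7·3.2346 + 2·42.9535 = 123.7922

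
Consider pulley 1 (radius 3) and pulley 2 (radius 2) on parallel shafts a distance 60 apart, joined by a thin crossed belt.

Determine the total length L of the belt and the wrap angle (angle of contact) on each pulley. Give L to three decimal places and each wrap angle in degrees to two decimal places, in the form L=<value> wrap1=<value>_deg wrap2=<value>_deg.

L=136.125 wrap1=189.56_deg wrap2=189.56_deg

crossed belt: β = asin((r1+r2)/C) = asin(5/60) = 4.7802°
wrap1 = wrap2 = π + 2β = 189.5604°
tangent length = C·cosβ = 59.7913
L = (r1+r2)·wrap + 2·C·cosβ = 5·3.3085 + 2·59.7913 = 136.1249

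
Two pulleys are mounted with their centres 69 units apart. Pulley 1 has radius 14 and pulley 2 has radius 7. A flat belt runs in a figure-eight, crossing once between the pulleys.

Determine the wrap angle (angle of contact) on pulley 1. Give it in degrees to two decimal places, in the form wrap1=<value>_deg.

crossed belt: β = asin((r1+r2)/C) = asin(21/69) = 17.7189°
wrap1 = wrap2 = π + 2β = 215.4379°

wrap1=215.44_deg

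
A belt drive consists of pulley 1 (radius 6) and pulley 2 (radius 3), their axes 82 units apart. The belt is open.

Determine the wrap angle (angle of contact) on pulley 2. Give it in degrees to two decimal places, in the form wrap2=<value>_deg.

open belt: β = asin((r2−r1)/C) = asin(-3/82) = -2.0967°
wrap1 = π − 2β = 184.1933°
wrap2 = π + 2β = 175.8067°

wrap2=175.81_deg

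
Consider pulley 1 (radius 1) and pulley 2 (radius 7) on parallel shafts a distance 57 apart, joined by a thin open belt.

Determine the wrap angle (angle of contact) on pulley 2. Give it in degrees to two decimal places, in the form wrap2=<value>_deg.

wrap2=192.08_deg

open belt: β = asin((r2−r1)/C) = asin(6/57) = 6.0423°
wrap1 = π − 2β = 167.9153°
wrap2 = π + 2β = 192.0847°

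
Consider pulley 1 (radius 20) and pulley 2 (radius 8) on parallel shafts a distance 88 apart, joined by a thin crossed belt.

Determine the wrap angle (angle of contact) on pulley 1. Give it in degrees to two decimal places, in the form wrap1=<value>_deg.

wrap1=217.11_deg

crossed belt: β = asin((r1+r2)/C) = asin(28/88) = 18.5530°
wrap1 = wrap2 = π + 2β = 217.1060°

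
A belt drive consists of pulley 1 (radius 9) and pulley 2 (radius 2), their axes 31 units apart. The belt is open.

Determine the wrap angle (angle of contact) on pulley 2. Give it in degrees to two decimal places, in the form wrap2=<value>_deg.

wrap2=153.90_deg

open belt: β = asin((r2−r1)/C) = asin(-7/31) = -13.0503°
wrap1 = π − 2β = 206.1006°
wrap2 = π + 2β = 153.8994°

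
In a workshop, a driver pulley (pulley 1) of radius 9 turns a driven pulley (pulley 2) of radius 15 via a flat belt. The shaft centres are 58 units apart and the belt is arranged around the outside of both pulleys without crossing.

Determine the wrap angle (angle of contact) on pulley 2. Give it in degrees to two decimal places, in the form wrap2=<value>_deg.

wrap2=191.88_deg

open belt: β = asin((r2−r1)/C) = asin(6/58) = 5.9378°
wrap1 = π − 2β = 168.1245°
wrap2 = π + 2β = 191.8755°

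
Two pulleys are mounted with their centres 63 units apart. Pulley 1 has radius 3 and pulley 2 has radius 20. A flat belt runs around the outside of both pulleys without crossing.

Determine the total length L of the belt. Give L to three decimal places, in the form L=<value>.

open belt: β = asin((r2−r1)/C) = asin(17/63) = 15.6548°
wrap1 = π − 2β = 148.6904°
wrap2 = π + 2β = 211.3096°
tangent length = C·cosβ = 60.6630
L = r1·wrap1 + r2·wrap2 + 2·C·cosβ = 3·2.5951 + 20·3.6880 + 2·60.6630 = 202.8724

L=202.872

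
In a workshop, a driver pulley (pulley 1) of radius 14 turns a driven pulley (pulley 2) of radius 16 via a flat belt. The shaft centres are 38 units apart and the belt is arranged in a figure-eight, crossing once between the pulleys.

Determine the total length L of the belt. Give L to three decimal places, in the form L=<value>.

crossed belt: β = asin((r1+r2)/C) = asin(30/38) = 52.1364°
wrap1 = wrap2 = π + 2β = 284.2727°
tangent length = C·cosβ = 23.3238
L = (r1+r2)·wrap + 2·C·cosβ = 30·4.9615 + 2·23.3238 = 195.4925

L=195.492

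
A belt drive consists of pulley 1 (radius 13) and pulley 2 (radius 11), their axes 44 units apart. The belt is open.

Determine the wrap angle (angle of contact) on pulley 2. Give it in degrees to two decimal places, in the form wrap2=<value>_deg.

open belt: β = asin((r2−r1)/C) = asin(-2/44) = -2.6053°
wrap1 = π − 2β = 185.2105°
wrap2 = π + 2β = 174.7895°

wrap2=174.79_deg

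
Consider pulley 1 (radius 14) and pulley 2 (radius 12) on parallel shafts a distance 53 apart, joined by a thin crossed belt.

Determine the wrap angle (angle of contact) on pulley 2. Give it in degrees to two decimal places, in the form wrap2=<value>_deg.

crossed belt: β = asin((r1+r2)/C) = asin(26/53) = 29.3778°
wrap1 = wrap2 = π + 2β = 238.7556°

wrap2=238.76_deg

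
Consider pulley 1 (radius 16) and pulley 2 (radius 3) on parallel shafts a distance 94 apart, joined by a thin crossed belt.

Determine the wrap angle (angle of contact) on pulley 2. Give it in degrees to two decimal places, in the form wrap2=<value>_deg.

wrap2=203.32_deg

crossed belt: β = asin((r1+r2)/C) = asin(19/94) = 11.6614°
wrap1 = wrap2 = π + 2β = 203.3228°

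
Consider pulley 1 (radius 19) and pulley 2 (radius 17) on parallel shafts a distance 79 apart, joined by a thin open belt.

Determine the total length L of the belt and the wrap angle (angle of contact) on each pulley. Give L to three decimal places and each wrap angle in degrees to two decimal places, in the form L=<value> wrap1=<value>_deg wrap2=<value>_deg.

L=271.148 wrap1=182.90_deg wrap2=177.10_deg

open belt: β = asin((r2−r1)/C) = asin(-2/79) = -1.4507°
wrap1 = π − 2β = 182.9014°
wrap2 = π + 2β = 177.0986°
tangent length = C·cosβ = 78.9747
L = r1·wrap1 + r2·wrap2 + 2·C·cosβ = 19·3.1922 + 17·3.0910 + 2·78.9747 = 271.1480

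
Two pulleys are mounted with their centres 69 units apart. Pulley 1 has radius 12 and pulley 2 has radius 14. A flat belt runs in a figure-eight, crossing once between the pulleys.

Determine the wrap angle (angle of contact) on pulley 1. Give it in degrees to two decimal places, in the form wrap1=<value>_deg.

wrap1=224.27_deg

crossed belt: β = asin((r1+r2)/C) = asin(26/69) = 22.1363°
wrap1 = wrap2 = π + 2β = 224.2726°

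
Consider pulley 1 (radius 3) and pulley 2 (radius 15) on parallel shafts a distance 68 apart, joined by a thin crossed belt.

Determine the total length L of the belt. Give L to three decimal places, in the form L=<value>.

L=197.342

crossed belt: β = asin((r1+r2)/C) = asin(18/68) = 15.3495°
wrap1 = wrap2 = π + 2β = 210.6990°
tangent length = C·cosβ = 65.5744
L = (r1+r2)·wrap + 2·C·cosβ = 18·3.6774 + 2·65.5744 = 197.3418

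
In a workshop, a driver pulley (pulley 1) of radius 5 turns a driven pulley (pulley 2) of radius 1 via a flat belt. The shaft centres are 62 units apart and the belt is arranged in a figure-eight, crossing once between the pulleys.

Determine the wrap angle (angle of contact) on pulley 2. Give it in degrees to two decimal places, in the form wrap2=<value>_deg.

wrap2=191.11_deg

crossed belt: β = asin((r1+r2)/C) = asin(6/62) = 5.5534°
wrap1 = wrap2 = π + 2β = 191.1069°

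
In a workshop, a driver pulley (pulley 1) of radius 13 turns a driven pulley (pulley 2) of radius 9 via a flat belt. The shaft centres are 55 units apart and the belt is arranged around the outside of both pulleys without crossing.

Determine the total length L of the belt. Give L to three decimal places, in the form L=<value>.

L=179.406

open belt: β = asin((r2−r1)/C) = asin(-4/55) = -4.1706°
wrap1 = π − 2β = 188.3413°
wrap2 = π + 2β = 171.6587°
tangent length = C·cosβ = 54.8544
L = r1·wrap1 + r2·wrap2 + 2·C·cosβ = 13·3.2872 + 9·2.9960 + 2·54.8544 = 179.4061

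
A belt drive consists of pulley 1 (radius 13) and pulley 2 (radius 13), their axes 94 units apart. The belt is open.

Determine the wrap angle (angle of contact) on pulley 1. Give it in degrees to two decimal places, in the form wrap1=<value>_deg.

open belt: β = asin((r2−r1)/C) = asin(0/94) = 0.0000°
wrap1 = π − 2β = 180.0000°
wrap2 = π + 2β = 180.0000°

wrap1=180.00_deg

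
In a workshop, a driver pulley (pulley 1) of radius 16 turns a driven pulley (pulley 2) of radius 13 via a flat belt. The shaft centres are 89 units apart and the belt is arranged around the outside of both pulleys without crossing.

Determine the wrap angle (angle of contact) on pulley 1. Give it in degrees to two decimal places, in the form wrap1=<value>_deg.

wrap1=183.86_deg

open belt: β = asin((r2−r1)/C) = asin(-3/89) = -1.9317°
wrap1 = π − 2β = 183.8634°
wrap2 = π + 2β = 176.1366°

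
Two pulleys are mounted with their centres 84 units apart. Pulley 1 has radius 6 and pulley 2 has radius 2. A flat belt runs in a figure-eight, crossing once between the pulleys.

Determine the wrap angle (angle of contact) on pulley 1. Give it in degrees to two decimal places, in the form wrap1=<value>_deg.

wrap1=190.93_deg

crossed belt: β = asin((r1+r2)/C) = asin(8/84) = 5.4650°
wrap1 = wrap2 = π + 2β = 190.9300°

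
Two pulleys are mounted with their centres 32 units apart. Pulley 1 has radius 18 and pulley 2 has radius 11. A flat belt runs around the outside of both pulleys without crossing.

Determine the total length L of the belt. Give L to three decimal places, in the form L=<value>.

L=156.644

open belt: β = asin((r2−r1)/C) = asin(-7/32) = -12.6356°
wrap1 = π − 2β = 205.2713°
wrap2 = π + 2β = 154.7287°
tangent length = C·cosβ = 31.2250
L = r1·wrap1 + r2·wrap2 + 2·C·cosβ = 18·3.5827 + 11·2.7005 + 2·31.2250 = 156.6436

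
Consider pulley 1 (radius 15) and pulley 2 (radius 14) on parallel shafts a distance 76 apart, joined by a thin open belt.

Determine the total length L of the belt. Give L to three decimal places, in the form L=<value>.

open belt: β = asin((r2−r1)/C) = asin(-1/76) = -0.7539°
wrap1 = π − 2β = 181.5078°
wrap2 = π + 2β = 178.4922°
tangent length = C·cosβ = 75.9934
L = r1·wrap1 + r2·wrap2 + 2·C·cosβ = 15·3.1679 + 14·3.1153 + 2·75.9934 = 243.1193

L=243.119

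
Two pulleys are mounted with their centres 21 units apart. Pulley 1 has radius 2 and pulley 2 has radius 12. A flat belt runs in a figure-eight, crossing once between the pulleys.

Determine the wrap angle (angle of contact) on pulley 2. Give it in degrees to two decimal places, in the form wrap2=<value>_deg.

wrap2=263.62_deg

crossed belt: β = asin((r1+r2)/C) = asin(14/21) = 41.8103°
wrap1 = wrap2 = π + 2β = 263.6206°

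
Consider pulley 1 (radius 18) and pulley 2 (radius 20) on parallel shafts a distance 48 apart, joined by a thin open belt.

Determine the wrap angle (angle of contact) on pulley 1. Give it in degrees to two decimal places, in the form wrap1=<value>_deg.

open belt: β = asin((r2−r1)/C) = asin(2/48) = 2.3880°
wrap1 = π − 2β = 175.2240°
wrap2 = π + 2β = 184.7760°

wrap1=175.22_deg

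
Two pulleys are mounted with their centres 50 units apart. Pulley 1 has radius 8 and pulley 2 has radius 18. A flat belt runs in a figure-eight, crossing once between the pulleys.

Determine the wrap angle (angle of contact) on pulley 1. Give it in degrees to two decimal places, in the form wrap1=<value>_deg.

crossed belt: β = asin((r1+r2)/C) = asin(26/50) = 31.3323°
wrap1 = wrap2 = π + 2β = 242.6645°

wrap1=242.66_deg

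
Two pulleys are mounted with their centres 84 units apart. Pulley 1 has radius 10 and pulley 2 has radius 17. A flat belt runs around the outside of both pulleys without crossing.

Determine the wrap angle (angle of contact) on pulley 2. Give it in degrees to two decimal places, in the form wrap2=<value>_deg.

wrap2=189.56_deg

open belt: β = asin((r2−r1)/C) = asin(7/84) = 4.7802°
wrap1 = π − 2β = 170.4396°
wrap2 = π + 2β = 189.5604°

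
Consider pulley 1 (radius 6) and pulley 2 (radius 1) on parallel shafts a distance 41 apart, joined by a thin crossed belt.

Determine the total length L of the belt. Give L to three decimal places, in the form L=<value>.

L=105.189

crossed belt: β = asin((r1+r2)/C) = asin(7/41) = 9.8304°
wrap1 = wrap2 = π + 2β = 199.6607°
tangent length = C·cosβ = 40.3980
L = (r1+r2)·wrap + 2·C·cosβ = 7·3.4847 + 2·40.3980 = 105.1892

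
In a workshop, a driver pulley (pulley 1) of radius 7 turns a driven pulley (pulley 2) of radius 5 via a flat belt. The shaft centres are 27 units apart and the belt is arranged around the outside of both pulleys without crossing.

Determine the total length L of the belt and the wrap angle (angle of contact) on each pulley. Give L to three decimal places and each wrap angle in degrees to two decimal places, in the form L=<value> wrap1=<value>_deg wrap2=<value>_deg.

L=91.847 wrap1=188.50_deg wrap2=171.50_deg

open belt: β = asin((r2−r1)/C) = asin(-2/27) = -4.2480°
wrap1 = π − 2β = 188.4960°
wrap2 = π + 2β = 171.5040°
tangent length = C·cosβ = 26.9258
L = r1·wrap1 + r2·wrap2 + 2·C·cosβ = 7·3.2899 + 5·2.9933 + 2·26.9258 = 91.8473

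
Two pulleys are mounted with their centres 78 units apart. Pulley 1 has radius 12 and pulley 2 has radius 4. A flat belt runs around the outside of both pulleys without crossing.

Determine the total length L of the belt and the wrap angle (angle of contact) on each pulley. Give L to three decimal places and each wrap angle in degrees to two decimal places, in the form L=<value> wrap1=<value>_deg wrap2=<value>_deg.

L=207.087 wrap1=191.77_deg wrap2=168.23_deg

open belt: β = asin((r2−r1)/C) = asin(-8/78) = -5.8868°
wrap1 = π − 2β = 191.7737°
wrap2 = π + 2β = 168.2263°
tangent length = C·cosβ = 77.5887
L = r1·wrap1 + r2·wrap2 + 2·C·cosβ = 12·3.3471 + 4·2.9361 + 2·77.5887 = 207.0867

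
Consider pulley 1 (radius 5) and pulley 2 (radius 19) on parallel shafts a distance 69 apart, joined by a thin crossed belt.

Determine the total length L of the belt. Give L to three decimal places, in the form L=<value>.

L=221.833

crossed belt: β = asin((r1+r2)/C) = asin(24/69) = 20.3544°
wrap1 = wrap2 = π + 2β = 220.7088°
tangent length = C·cosβ = 64.6916
L = (r1+r2)·wrap + 2·C·cosβ = 24·3.8521 + 2·64.6916 = 221.8334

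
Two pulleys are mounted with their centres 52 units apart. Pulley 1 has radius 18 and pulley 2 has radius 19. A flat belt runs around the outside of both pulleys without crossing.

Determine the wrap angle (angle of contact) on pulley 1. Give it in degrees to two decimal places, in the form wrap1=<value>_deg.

open belt: β = asin((r2−r1)/C) = asin(1/52) = 1.1019°
wrap1 = π − 2β = 177.7962°
wrap2 = π + 2β = 182.2038°

wrap1=177.80_deg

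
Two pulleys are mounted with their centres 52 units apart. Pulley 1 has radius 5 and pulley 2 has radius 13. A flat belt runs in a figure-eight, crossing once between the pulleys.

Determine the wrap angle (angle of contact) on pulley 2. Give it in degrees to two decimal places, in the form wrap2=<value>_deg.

wrap2=220.50_deg

crossed belt: β = asin((r1+r2)/C) = asin(18/52) = 20.2522°
wrap1 = wrap2 = π + 2β = 220.5045°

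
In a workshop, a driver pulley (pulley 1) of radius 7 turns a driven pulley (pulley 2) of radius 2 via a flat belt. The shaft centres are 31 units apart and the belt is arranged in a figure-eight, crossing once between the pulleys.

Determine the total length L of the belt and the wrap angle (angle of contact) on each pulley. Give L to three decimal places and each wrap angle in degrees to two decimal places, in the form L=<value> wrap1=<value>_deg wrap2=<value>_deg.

L=92.906 wrap1=213.75_deg wrap2=213.75_deg

crossed belt: β = asin((r1+r2)/C) = asin(9/31) = 16.8773°
wrap1 = wrap2 = π + 2β = 213.7545°
tangent length = C·cosβ = 29.6648
L = (r1+r2)·wrap + 2·C·cosβ = 9·3.7307 + 2·29.6648 = 92.9061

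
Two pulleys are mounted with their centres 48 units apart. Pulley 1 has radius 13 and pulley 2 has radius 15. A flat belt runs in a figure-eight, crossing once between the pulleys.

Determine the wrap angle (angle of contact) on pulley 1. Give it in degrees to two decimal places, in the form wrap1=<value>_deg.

crossed belt: β = asin((r1+r2)/C) = asin(28/48) = 35.6853°
wrap1 = wrap2 = π + 2β = 251.3707°

wrap1=251.37_deg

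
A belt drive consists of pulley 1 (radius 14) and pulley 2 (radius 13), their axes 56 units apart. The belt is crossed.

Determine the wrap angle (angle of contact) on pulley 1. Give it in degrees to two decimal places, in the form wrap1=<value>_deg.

wrap1=237.65_deg

crossed belt: β = asin((r1+r2)/C) = asin(27/56) = 28.8254°
wrap1 = wrap2 = π + 2β = 237.6509°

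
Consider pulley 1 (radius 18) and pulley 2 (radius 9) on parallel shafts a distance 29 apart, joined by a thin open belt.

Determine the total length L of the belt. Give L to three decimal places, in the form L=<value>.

L=145.639

open belt: β = asin((r2−r1)/C) = asin(-9/29) = -18.0800°
wrap1 = π − 2β = 216.1600°
wrap2 = π + 2β = 143.8400°
tangent length = C·cosβ = 27.5681
L = r1·wrap1 + r2·wrap2 + 2·C·cosβ = 18·3.7727 + 9·2.5105 + 2·27.5681 = 145.6392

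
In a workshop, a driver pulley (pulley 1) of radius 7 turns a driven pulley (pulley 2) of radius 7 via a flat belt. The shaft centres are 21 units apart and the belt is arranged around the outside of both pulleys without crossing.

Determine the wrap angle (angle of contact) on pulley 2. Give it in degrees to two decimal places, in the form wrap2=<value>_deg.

wrap2=180.00_deg

open belt: β = asin((r2−r1)/C) = asin(0/21) = 0.0000°
wrap1 = π − 2β = 180.0000°
wrap2 = π + 2β = 180.0000°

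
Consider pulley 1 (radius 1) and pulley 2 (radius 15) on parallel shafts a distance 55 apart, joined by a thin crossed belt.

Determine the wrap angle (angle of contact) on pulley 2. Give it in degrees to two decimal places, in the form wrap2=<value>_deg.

crossed belt: β = asin((r1+r2)/C) = asin(16/55) = 16.9124°
wrap1 = wrap2 = π + 2β = 213.8248°

wrap2=213.82_deg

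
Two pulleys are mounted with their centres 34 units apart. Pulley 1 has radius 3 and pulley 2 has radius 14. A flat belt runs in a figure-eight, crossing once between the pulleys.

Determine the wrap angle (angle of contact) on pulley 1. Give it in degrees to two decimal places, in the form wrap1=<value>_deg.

wrap1=240.00_deg

crossed belt: β = asin((r1+r2)/C) = asin(17/34) = 30.0000°
wrap1 = wrap2 = π + 2β = 240.0000°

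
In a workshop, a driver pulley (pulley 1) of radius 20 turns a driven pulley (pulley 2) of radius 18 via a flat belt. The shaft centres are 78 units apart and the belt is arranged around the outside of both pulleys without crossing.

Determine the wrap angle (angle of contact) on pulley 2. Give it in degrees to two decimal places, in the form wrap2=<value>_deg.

wrap2=177.06_deg

open belt: β = asin((r2−r1)/C) = asin(-2/78) = -1.4693°
wrap1 = π − 2β = 182.9386°
wrap2 = π + 2β = 177.0614°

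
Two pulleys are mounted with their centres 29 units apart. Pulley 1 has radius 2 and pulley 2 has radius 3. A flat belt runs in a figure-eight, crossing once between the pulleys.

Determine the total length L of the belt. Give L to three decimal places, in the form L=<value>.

L=74.572

crossed belt: β = asin((r1+r2)/C) = asin(5/29) = 9.9282°
wrap1 = wrap2 = π + 2β = 199.8564°
tangent length = C·cosβ = 28.5657
L = (r1+r2)·wrap + 2·C·cosβ = 5·3.4882 + 2·28.5657 = 74.5722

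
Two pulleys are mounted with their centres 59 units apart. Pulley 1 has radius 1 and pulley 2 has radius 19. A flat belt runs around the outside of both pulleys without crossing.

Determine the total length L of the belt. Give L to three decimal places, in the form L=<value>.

L=186.367

open belt: β = asin((r2−r1)/C) = asin(18/59) = 17.7633°
wrap1 = π − 2β = 144.4735°
wrap2 = π + 2β = 215.5265°
tangent length = C·cosβ = 56.1872
L = r1·wrap1 + r2·wrap2 + 2·C·cosβ = 1·2.5215 + 19·3.7616 + 2·56.1872 = 186.3672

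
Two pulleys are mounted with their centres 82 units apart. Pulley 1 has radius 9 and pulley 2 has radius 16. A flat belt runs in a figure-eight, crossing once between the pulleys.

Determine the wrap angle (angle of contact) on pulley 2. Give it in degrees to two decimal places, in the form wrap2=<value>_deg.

crossed belt: β = asin((r1+r2)/C) = asin(25/82) = 17.7508°
wrap1 = wrap2 = π + 2β = 215.5017°

wrap2=215.50_deg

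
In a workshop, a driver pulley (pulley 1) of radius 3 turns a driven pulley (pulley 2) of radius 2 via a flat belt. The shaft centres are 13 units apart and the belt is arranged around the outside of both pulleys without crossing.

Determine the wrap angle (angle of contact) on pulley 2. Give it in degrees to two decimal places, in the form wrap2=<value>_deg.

open belt: β = asin((r2−r1)/C) = asin(-1/13) = -4.4117°
wrap1 = π − 2β = 188.8235°
wrap2 = π + 2β = 171.1765°

wrap2=171.18_deg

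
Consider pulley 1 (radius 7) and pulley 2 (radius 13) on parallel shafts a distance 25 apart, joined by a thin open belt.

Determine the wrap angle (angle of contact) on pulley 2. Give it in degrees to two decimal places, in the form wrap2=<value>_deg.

wrap2=207.77_deg

open belt: β = asin((r2−r1)/C) = asin(6/25) = 13.8865°
wrap1 = π − 2β = 152.2269°
wrap2 = π + 2β = 207.7731°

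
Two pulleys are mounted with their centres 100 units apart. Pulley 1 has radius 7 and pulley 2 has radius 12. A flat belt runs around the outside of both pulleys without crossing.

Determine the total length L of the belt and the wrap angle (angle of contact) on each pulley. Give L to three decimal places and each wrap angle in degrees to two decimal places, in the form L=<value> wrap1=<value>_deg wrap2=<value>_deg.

L=259.940 wrap1=174.27_deg wrap2=185.73_deg

open belt: β = asin((r2−r1)/C) = asin(5/100) = 2.8660°
wrap1 = π − 2β = 174.2680°
wrap2 = π + 2β = 185.7320°
tangent length = C·cosβ = 99.8749
L = r1·wrap1 + r2·wrap2 + 2·C·cosβ = 7·3.0416 + 12·3.2416 + 2·99.8749 = 259.9403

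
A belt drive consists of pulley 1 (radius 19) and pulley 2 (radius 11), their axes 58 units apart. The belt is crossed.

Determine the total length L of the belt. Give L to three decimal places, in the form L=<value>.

crossed belt: β = asin((r1+r2)/C) = asin(30/58) = 31.1474°
wrap1 = wrap2 = π + 2β = 242.2948°
tangent length = C·cosβ = 49.6387
L = (r1+r2)·wrap + 2·C·cosβ = 30·4.2288 + 2·49.6387 = 226.1426

L=226.143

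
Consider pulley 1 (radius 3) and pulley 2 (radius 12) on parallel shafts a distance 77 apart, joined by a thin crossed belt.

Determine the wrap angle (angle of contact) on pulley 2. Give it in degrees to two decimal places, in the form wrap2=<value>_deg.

wrap2=202.47_deg

crossed belt: β = asin((r1+r2)/C) = asin(15/77) = 11.2333°
wrap1 = wrap2 = π + 2β = 202.4667°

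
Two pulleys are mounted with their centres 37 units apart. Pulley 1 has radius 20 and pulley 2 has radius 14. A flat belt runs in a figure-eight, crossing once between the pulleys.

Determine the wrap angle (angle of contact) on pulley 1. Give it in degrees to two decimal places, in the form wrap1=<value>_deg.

crossed belt: β = asin((r1+r2)/C) = asin(34/37) = 66.7685°
wrap1 = wrap2 = π + 2β = 313.5371°

wrap1=313.54_deg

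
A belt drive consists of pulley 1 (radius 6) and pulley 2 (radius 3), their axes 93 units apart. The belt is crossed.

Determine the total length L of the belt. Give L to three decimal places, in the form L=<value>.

crossed belt: β = asin((r1+r2)/C) = asin(9/93) = 5.5534°
wrap1 = wrap2 = π + 2β = 191.1069°
tangent length = C·cosβ = 92.5635
L = (r1+r2)·wrap + 2·C·cosβ = 9·3.3354 + 2·92.5635 = 215.1460

L=215.146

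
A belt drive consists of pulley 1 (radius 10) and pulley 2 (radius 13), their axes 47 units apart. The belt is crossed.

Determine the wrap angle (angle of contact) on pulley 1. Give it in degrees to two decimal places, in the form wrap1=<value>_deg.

crossed belt: β = asin((r1+r2)/C) = asin(23/47) = 29.2986°
wrap1 = wrap2 = π + 2β = 238.5973°

wrap1=238.60_deg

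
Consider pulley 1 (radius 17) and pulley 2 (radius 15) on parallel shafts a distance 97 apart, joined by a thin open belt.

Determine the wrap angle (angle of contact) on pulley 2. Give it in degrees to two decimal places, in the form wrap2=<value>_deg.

wrap2=177.64_deg

open belt: β = asin((r2−r1)/C) = asin(-2/97) = -1.1814°
wrap1 = π − 2β = 182.3629°
wrap2 = π + 2β = 177.6371°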